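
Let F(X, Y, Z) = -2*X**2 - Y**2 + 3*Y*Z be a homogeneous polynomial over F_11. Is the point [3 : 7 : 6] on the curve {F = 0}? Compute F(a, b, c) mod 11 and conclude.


F(3,7,6) ≡ 4 (mod 11); P is NOT on the curve.

Evaluate F(3, 7, 6) term-by-term (mod 11).
  -2*X**2 ↦ -2·9·1·1 = -18
  -Y**2 ↦ -1·1·49·1 = -49
  3*Y*Z ↦ 3·1·7·6 = 126
Sum: F(3, 7, 6) = (-18) + (-49) + (126) = 59.
Reducing mod 11: 59 ≡ 4 (mod 11).
Since F(a, b, c) ≡ 4 ≠ 0 (mod 11), P does NOT lie on the curve.


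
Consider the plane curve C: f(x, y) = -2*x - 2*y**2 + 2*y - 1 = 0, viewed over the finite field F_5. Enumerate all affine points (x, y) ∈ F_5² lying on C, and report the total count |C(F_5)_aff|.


Affine F_5-points: {(0, 2), (0, 4), (1, 3), (2, 0), (2, 1)}; count = 5.

For each of the 25 pairs (x, y) ∈ F_5², evaluate f(x, y) mod 5. Record the zeros.
  x = 0: [0↦4, 1↦4, 2↦0, 3↦2, 4↦0]  zeros at y ∈ {2, 4}
  x = 1: [0↦2, 1↦2, 2↦3, 3↦0, 4↦3]  zeros at y ∈ {3}
  x = 2: [0↦0, 1↦0, 2↦1, 3↦3, 4↦1]  zeros at y ∈ {0, 1}
  x = 3: [0↦3, 1↦3, 2↦4, 3↦1, 4↦4]  zeros at y ∈ ∅
  x = 4: [0↦1, 1↦1, 2↦2, 3↦4, 4↦2]  zeros at y ∈ ∅
Collecting zeros: affine points = {(0, 2), (0, 4), (1, 3), (2, 0), (2, 1)}.
Total count |C(F_5)_aff| = 5.


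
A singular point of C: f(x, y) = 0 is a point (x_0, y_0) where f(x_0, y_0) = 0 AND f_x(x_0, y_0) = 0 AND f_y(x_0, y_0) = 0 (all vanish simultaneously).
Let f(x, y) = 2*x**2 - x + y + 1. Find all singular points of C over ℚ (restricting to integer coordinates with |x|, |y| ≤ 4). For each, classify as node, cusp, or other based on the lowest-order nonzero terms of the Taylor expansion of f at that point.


No singular points in the scanned grid; C is smooth there.

Compute partial derivatives:
  f_x = 4*x - 1.
  f_y = 1.
f_y = 1 is a nonzero constant, so f_y never vanishes: no point (x, y) can satisfy f = f_x = f_y = 0. In particular no (x, y) ∈ {−4, ..., 4}² is singular; the curve is smooth.


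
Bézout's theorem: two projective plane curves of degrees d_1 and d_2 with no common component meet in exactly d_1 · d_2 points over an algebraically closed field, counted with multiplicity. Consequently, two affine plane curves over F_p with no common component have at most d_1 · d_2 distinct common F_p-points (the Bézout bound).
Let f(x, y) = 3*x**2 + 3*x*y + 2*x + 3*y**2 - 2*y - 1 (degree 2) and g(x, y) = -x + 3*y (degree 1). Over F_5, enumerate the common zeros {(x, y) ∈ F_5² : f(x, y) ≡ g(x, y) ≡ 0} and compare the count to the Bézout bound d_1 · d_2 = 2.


Common zeros: ∅; count = 0; Bézout bound = 2.

deg(f) = 2, deg(g) = 1, so Bézout bound = 2.
Scan x ∈ F_5. For each x, list the y ∈ F_5 with f(x, y) ≡ 0 and those with g(x, y) ≡ 0 (mod 5); the common zeros in that column are the intersection.
  x = 0: f ≡ 0 at y ∈ {1, 3}; g ≡ 0 at y ∈ {0}; common: ∅.
  x = 1: f ≡ 0 at y ∈ ∅; g ≡ 0 at y ∈ {2}; common: ∅.
  x = 2: f ≡ 0 at y ∈ {0, 2}; g ≡ 0 at y ∈ {4}; common: ∅.
  x = 3: f ≡ 0 at y ∈ {3}; g ≡ 0 at y ∈ {1}; common: ∅.
  x = 4: f ≡ 0 at y ∈ {0}; g ≡ 0 at y ∈ {3}; common: ∅.
Collecting: common zeros = ∅, so the count is 0.
Comparison with the Bézout bound: 0 ≤ 2 = deg(f)·deg(g), as expected for curves with no common component (the affine F_5-count falls short of the bound because intersections may lie at infinity, over extension fields, or carry multiplicity).


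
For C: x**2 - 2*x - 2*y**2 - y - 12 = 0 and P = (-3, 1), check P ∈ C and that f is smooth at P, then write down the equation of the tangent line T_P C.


Tangent line at P: -8*x - 5*y - 19 = 0.

Step 1: f(-3, 1) = 0, so P lies on C.
Step 2: partial derivatives
  f_x(x, y) = 2*x - 2, f_y(x, y) = -4*y - 1.
  f_x(P) = -8, f_y(P) = -5 (gradient nonzero, so P is smooth).
Step 3: tangent line at P: -8·(x − -3) + -5·(y − 1) = 0.
Expanding: -8*x - 5*y - 19 = 0.


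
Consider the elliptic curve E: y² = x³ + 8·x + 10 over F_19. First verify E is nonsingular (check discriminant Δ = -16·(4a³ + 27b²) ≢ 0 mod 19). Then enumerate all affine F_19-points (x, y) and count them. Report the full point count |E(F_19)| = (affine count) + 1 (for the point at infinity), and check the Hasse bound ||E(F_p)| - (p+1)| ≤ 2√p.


Affine points = {(1, 0), (3, 2), (3, 17), (4, 7), (4, 12), (5, 2), (5, 17), (8, 4), (8, 15), (10, 8), (10, 11), (11, 2), (11, 17), (14, 4), (14, 15), (15, 3), (15, 16), (16, 4), (16, 15), (17, 9), (17, 10), (18, 1), (18, 18)}; affine count = 23; |E(F_19)| = 24.

Discriminant check: Δ ∝ 4a³ + 27b² = 4·8³ + 27·10² = 4·512 + 27·100 ≡ 17 (mod 19). Nonzero ⇒ E is nonsingular.
For each x ∈ F_19, compute rhs = x³ + 8·x + 10 mod 19, then count y ∈ F_19 with y² ≡ rhs.
  x = 0: rhs = 10, matching y values: none (0 points).
  x = 1: rhs = 0, matching y values: 0 (1 points).
  x = 2: rhs = 15, matching y values: none (0 points).
  x = 3: rhs = 4, matching y values: 2, 17 (2 points).
  x = 4: rhs = 11, matching y values: 7, 12 (2 points).
  x = 5: rhs = 4, matching y values: 2, 17 (2 points).
  x = 6: rhs = 8, matching y values: none (0 points).
  x = 7: rhs = 10, matching y values: none (0 points).
  x = 8: rhs = 16, matching y values: 4, 15 (2 points).
  x = 9: rhs = 13, matching y values: none (0 points).
  x = 10: rhs = 7, matching y values: 8, 11 (2 points).
  x = 11: rhs = 4, matching y values: 2, 17 (2 points).
  x = 12: rhs = 10, matching y values: none (0 points).
  x = 13: rhs = 12, matching y values: none (0 points).
  x = 14: rhs = 16, matching y values: 4, 15 (2 points).
  x = 15: rhs = 9, matching y values: 3, 16 (2 points).
  x = 16: rhs = 16, matching y values: 4, 15 (2 points).
  x = 17: rhs = 5, matching y values: 9, 10 (2 points).
  x = 18: rhs = 1, matching y values: 1, 18 (2 points).
Total affine count: 23.
Full point count |E(F_19)| = 23 + 1 = 24.
Hasse bound: |24 − (19+1)| = |4| = 4 ≤ 2√19 ≈ 8.7178 ✓.


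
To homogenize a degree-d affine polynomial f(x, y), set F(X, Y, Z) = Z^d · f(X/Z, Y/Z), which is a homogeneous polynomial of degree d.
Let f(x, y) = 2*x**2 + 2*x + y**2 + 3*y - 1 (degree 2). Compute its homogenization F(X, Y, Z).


F(X, Y, Z) = 2*X**2 + 2*X*Z + Y**2 + 3*Y*Z - Z**2

deg(f) = 2.
Substitute x = X/Z, y = Y/Z into f, then multiply by Z^2.
  monomial 2·x^2·y^0 ↦ 2·X^2·Y^0·Z^0.
  monomial 2·x^1·y^0 ↦ 2·X^1·Y^0·Z^1.
  monomial 1·x^0·y^2 ↦ 1·X^0·Y^2·Z^0.
  monomial 3·x^0·y^1 ↦ 3·X^0·Y^1·Z^1.
  monomial -1·x^0·y^0 ↦ -1·X^0·Y^0·Z^2.
Collecting: F(X, Y, Z) = 2*X**2 + 2*X*Z + Y**2 + 3*Y*Z - Z**2.


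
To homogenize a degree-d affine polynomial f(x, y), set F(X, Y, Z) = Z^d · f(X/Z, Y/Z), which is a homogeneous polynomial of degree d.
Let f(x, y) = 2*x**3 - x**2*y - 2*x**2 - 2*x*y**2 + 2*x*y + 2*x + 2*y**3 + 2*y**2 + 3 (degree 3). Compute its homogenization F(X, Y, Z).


F(X, Y, Z) = 2*X**3 - X**2*Y - 2*X**2*Z - 2*X*Y**2 + 2*X*Y*Z + 2*X*Z**2 + 2*Y**3 + 2*Y**2*Z + 3*Z**3

deg(f) = 3.
Substitute x = X/Z, y = Y/Z into f, then multiply by Z^3.
  monomial 2·x^3·y^0 ↦ 2·X^3·Y^0·Z^0.
  monomial -1·x^2·y^1 ↦ -1·X^2·Y^1·Z^0.
  monomial -2·x^2·y^0 ↦ -2·X^2·Y^0·Z^1.
  monomial -2·x^1·y^2 ↦ -2·X^1·Y^2·Z^0.
  monomial 2·x^1·y^1 ↦ 2·X^1·Y^1·Z^1.
  monomial 2·x^1·y^0 ↦ 2·X^1·Y^0·Z^2.
  monomial 2·x^0·y^3 ↦ 2·X^0·Y^3·Z^0.
  monomial 2·x^0·y^2 ↦ 2·X^0·Y^2·Z^1.
  monomial 3·x^0·y^0 ↦ 3·X^0·Y^0·Z^3.
Collecting: F(X, Y, Z) = 2*X**3 - X**2*Y - 2*X**2*Z - 2*X*Y**2 + 2*X*Y*Z + 2*X*Z**2 + 2*Y**3 + 2*Y**2*Z + 3*Z**3.


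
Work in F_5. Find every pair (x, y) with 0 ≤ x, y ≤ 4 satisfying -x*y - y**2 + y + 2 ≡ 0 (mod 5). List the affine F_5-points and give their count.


Affine F_5-points: {(0, 2), (0, 4), (2, 1), (2, 3)}; count = 4.

For each of the 25 pairs (x, y) ∈ F_5², evaluate f(x, y) mod 5. Record the zeros.
  x = 0: [0↦2, 1↦2, 2↦0, 3↦1, 4↦0]  zeros at y ∈ {2, 4}
  x = 1: [0↦2, 1↦1, 2↦3, 3↦3, 4↦1]  zeros at y ∈ ∅
  x = 2: [0↦2, 1↦0, 2↦1, 3↦0, 4↦2]  zeros at y ∈ {1, 3}
  x = 3: [0↦2, 1↦4, 2↦4, 3↦2, 4↦3]  zeros at y ∈ ∅
  x = 4: [0↦2, 1↦3, 2↦2, 3↦4, 4↦4]  zeros at y ∈ ∅
Collecting zeros: affine points = {(0, 2), (0, 4), (2, 1), (2, 3)}.
Total count |C(F_5)_aff| = 4.


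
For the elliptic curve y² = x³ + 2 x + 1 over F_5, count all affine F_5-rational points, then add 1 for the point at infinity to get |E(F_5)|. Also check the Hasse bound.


Affine points = {(0, 1), (0, 4), (1, 2), (1, 3), (3, 2), (3, 3)}; affine count = 6; |E(F_5)| = 7.

Discriminant check: Δ ∝ 4a³ + 27b² = 4·2³ + 27·1² = 4·8 + 27·1 ≡ 4 (mod 5). Nonzero ⇒ E is nonsingular.
For each x ∈ F_5, compute rhs = x³ + 2·x + 1 mod 5, then count y ∈ F_5 with y² ≡ rhs.
  x = 0: rhs = 1, matching y values: 1, 4 (2 points).
  x = 1: rhs = 4, matching y values: 2, 3 (2 points).
  x = 2: rhs = 3, matching y values: none (0 points).
  x = 3: rhs = 4, matching y values: 2, 3 (2 points).
  x = 4: rhs = 3, matching y values: none (0 points).
Total affine count: 6.
Full point count |E(F_5)| = 6 + 1 = 7.
Hasse bound: |7 − (5+1)| = |1| = 1 ≤ 2√5 ≈ 4.4721 ✓.


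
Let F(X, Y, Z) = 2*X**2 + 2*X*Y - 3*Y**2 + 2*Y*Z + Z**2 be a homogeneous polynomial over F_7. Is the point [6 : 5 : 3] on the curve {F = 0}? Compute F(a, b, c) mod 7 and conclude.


F(6,5,3) ≡ 5 (mod 7); P is NOT on the curve.

Evaluate F(6, 5, 3) term-by-term (mod 7).
  2*X**2 ↦ 2·36·1·1 = 72
  2*X*Y ↦ 2·6·5·1 = 60
  -3*Y**2 ↦ -3·1·25·1 = -75
  2*Y*Z ↦ 2·1·5·3 = 30
  Z**2 ↦ 1·1·1·9 = 9
Sum: F(6, 5, 3) = (72) + (60) + (-75) + (30) + (9) = 96.
Reducing mod 7: 96 ≡ 5 (mod 7).
Since F(a, b, c) ≡ 5 ≠ 0 (mod 7), P does NOT lie on the curve.


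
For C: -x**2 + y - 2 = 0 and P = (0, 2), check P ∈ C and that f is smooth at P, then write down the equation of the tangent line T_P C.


Tangent line at P: y - 2 = 0.

Step 1: f(0, 2) = 0, so P lies on C.
Step 2: partial derivatives
  f_x(x, y) = -2*x, f_y(x, y) = 1.
  f_x(P) = 0, f_y(P) = 1 (gradient nonzero, so P is smooth).
Step 3: tangent line at P: 0·(x − 0) + 1·(y − 2) = 0.
Expanding: y - 2 = 0.


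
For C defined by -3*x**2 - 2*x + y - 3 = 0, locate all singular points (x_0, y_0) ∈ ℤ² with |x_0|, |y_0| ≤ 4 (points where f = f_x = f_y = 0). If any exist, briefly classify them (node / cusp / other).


No singular points in the scanned grid; C is smooth there.

Compute partial derivatives:
  f_x = -6*x - 2.
  f_y = 1.
f_y = 1 is a nonzero constant, so f_y never vanishes: no point (x, y) can satisfy f = f_x = f_y = 0. In particular no (x, y) ∈ {−4, ..., 4}² is singular; the curve is smooth.


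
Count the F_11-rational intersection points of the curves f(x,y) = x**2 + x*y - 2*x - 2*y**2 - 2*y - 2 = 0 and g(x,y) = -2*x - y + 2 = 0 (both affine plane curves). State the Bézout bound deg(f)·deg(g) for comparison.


Common zeros: ∅; count = 0; Bézout bound = 2.

deg(f) = 2, deg(g) = 1, so Bézout bound = 2.
Scan x ∈ F_11. For each x, list the y ∈ F_11 with f(x, y) ≡ 0 and those with g(x, y) ≡ 0 (mod 11); the common zeros in that column are the intersection.
  x = 0: f ≡ 0 at y ∈ ∅; g ≡ 0 at y ∈ {2}; common: ∅.
  x = 1: f ≡ 0 at y ∈ ∅; g ≡ 0 at y ∈ {0}; common: ∅.
  x = 2: f ≡ 0 at y ∈ ∅; g ≡ 0 at y ∈ {9}; common: ∅.
  x = 3: f ≡ 0 at y ∈ {1, 5}; g ≡ 0 at y ∈ {7}; common: ∅.
  x = 4: f ≡ 0 at y ∈ ∅; g ≡ 0 at y ∈ {5}; common: ∅.
  x = 5: f ≡ 0 at y ∈ {2, 5}; g ≡ 0 at y ∈ {3}; common: ∅.
  x = 6: f ≡ 0 at y ∈ {0, 2}; g ≡ 0 at y ∈ {1}; common: ∅.
  x = 7: f ≡ 0 at y ∈ {0, 8}; g ≡ 0 at y ∈ {10}; common: ∅.
  x = 8: f ≡ 0 at y ∈ ∅; g ≡ 0 at y ∈ {8}; common: ∅.
  x = 9: f ≡ 0 at y ∈ {1, 8}; g ≡ 0 at y ∈ {6}; common: ∅.
  x = 10: f ≡ 0 at y ∈ ∅; g ≡ 0 at y ∈ {4}; common: ∅.
Collecting: common zeros = ∅, so the count is 0.
Comparison with the Bézout bound: 0 ≤ 2 = deg(f)·deg(g), as expected for curves with no common component (the affine F_11-count falls short of the bound because intersections may lie at infinity, over extension fields, or carry multiplicity).


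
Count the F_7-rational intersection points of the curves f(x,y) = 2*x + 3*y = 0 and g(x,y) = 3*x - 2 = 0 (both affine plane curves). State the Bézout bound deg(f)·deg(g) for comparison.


Common zeros: {(3, 5)}; count = 1; Bézout bound = 1.

deg(f) = 1, deg(g) = 1, so Bézout bound = 1.
Scan x ∈ F_7. For each x, list the y ∈ F_7 with f(x, y) ≡ 0 and those with g(x, y) ≡ 0 (mod 7); the common zeros in that column are the intersection.
  x = 0: f ≡ 0 at y ∈ {0}; g ≡ 0 at y ∈ ∅; common: ∅.
  x = 1: f ≡ 0 at y ∈ {4}; g ≡ 0 at y ∈ ∅; common: ∅.
  x = 2: f ≡ 0 at y ∈ {1}; g ≡ 0 at y ∈ ∅; common: ∅.
  x = 3: f ≡ 0 at y ∈ {5}; g ≡ 0 at y ∈ {0, 1, 2, 3, 4, 5, 6}; common: {5}.
  x = 4: f ≡ 0 at y ∈ {2}; g ≡ 0 at y ∈ ∅; common: ∅.
  x = 5: f ≡ 0 at y ∈ {6}; g ≡ 0 at y ∈ ∅; common: ∅.
  x = 6: f ≡ 0 at y ∈ {3}; g ≡ 0 at y ∈ ∅; common: ∅.
Collecting: common zeros = {(3, 5)}, so the count is 1.
Comparison with the Bézout bound: 1 ≤ 1 = deg(f)·deg(g), as expected for curves with no common component (the bound is attained).


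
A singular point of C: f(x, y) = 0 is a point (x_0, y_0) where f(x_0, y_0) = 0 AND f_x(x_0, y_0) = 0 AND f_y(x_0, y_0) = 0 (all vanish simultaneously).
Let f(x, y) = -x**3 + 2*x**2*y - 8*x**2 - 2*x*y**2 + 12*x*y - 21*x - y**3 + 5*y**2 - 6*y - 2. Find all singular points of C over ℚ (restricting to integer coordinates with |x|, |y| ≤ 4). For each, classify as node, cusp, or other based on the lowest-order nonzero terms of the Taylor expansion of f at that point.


Singular points: {(-1, 2)}; classification: node.

Compute partial derivatives:
  f_x = -3*x**2 + 4*x*y - 16*x - 2*y**2 + 12*y - 21.
  f_y = 2*x**2 - 4*x*y + 12*x - 3*y**2 + 10*y - 6.
Scan x_0 ∈ {−4, ..., 4}. For each x_0, f_y(x_0, y) is a polynomial in y; find its integer roots y ∈ {−4, ..., 4}, then test f_x and f at those candidates.
  x = -4: f_y(-4, y) = -3*y**2 + 26*y - 22; no integer root y with |y| ≤ 4.
  x = -3: f_y(-3, y) = -3*y**2 + 22*y - 24; no integer root y with |y| ≤ 4.
  x = -2: f_y(-2, y) = -3*y**2 + 18*y - 22; no integer root y with |y| ≤ 4.
  x = -1: f_y(-1, y) = -3*y**2 + 14*y - 16; vanishes at y ∈ {2}. (-1, 2): f_x = 0, f = 0 — SINGULAR.
  x = 0: f_y(0, y) = -3*y**2 + 10*y - 6; no integer root y with |y| ≤ 4.
  x = 1: f_y(1, y) = -3*y**2 + 6*y + 8; no integer root y with |y| ≤ 4.
  x = 2: f_y(2, y) = -3*y**2 + 2*y + 26; no integer root y with |y| ≤ 4.
  x = 3: f_y(3, y) = -3*y**2 - 2*y + 48; no integer root y with |y| ≤ 4.
  x = 4: f_y(4, y) = -3*y**2 - 6*y + 74; no integer root y with |y| ≤ 4.
Only singular point on the grid: (-1, 2).
Classify: substitute x = -1 + u, y = 2 + v and expand: f = -u**3 + 2*u**2*v - u**2 - 2*u*v**2 - v**3 + v**2.
No constant or linear terms (consistent with a singular point). Quadratic part: -u**2 + v**2. Cubic part: -u**3 + 2*u**2*v - 2*u*v**2 - v**3.
The quadratic part v**2 - u**2 = (v − u)(v + u) splits into two distinct linear factors, so there are two distinct tangent lines y − 2 = ±(x − -1) — this is a node (ordinary double point).
Classification: node.


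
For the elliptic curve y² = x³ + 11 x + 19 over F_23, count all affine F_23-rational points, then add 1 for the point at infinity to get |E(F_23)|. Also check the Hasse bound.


Affine points = {(1, 10), (1, 13), (2, 7), (2, 16), (4, 9), (4, 14), (6, 5), (6, 18), (7, 5), (7, 18), (10, 5), (10, 18), (12, 4), (12, 19), (13, 6), (13, 17), (16, 6), (16, 17), (17, 6), (17, 17), (18, 0), (19, 7), (19, 16), (21, 9), (21, 14)}; affine count = 25; |E(F_23)| = 26.

Discriminant check: Δ ∝ 4a³ + 27b² = 4·11³ + 27·19² = 4·1331 + 27·361 ≡ 6 (mod 23). Nonzero ⇒ E is nonsingular.
For each x ∈ F_23, compute rhs = x³ + 11·x + 19 mod 23, then count y ∈ F_23 with y² ≡ rhs.
  x = 0: rhs = 19, matching y values: none (0 points).
  x = 1: rhs = 8, matching y values: 10, 13 (2 points).
  x = 2: rhs = 3, matching y values: 7, 16 (2 points).
  x = 3: rhs = 10, matching y values: none (0 points).
  x = 4: rhs = 12, matching y values: 9, 14 (2 points).
  x = 5: rhs = 15, matching y values: none (0 points).
  x = 6: rhs = 2, matching y values: 5, 18 (2 points).
  x = 7: rhs = 2, matching y values: 5, 18 (2 points).
  x = 8: rhs = 21, matching y values: none (0 points).
  x = 9: rhs = 19, matching y values: none (0 points).
  x = 10: rhs = 2, matching y values: 5, 18 (2 points).
  x = 11: rhs = 22, matching y values: none (0 points).
  x = 12: rhs = 16, matching y values: 4, 19 (2 points).
  x = 13: rhs = 13, matching y values: 6, 17 (2 points).
  x = 14: rhs = 19, matching y values: none (0 points).
  x = 15: rhs = 17, matching y values: none (0 points).
  x = 16: rhs = 13, matching y values: 6, 17 (2 points).
  x = 17: rhs = 13, matching y values: 6, 17 (2 points).
  x = 18: rhs = 0, matching y values: 0 (1 points).
  x = 19: rhs = 3, matching y values: 7, 16 (2 points).
  x = 20: rhs = 5, matching y values: none (0 points).
  x = 21: rhs = 12, matching y values: 9, 14 (2 points).
  x = 22: rhs = 7, matching y values: none (0 points).
Total affine count: 25.
Full point count |E(F_23)| = 25 + 1 = 26.
Hasse bound: |26 − (23+1)| = |2| = 2 ≤ 2√23 ≈ 9.5917 ✓.


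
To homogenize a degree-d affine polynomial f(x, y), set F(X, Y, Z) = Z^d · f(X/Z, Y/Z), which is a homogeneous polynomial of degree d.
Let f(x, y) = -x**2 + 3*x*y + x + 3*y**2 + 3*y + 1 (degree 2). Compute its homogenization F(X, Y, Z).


F(X, Y, Z) = -X**2 + 3*X*Y + X*Z + 3*Y**2 + 3*Y*Z + Z**2

deg(f) = 2.
Substitute x = X/Z, y = Y/Z into f, then multiply by Z^2.
  monomial -1·x^2·y^0 ↦ -1·X^2·Y^0·Z^0.
  monomial 3·x^1·y^1 ↦ 3·X^1·Y^1·Z^0.
  monomial 1·x^1·y^0 ↦ 1·X^1·Y^0·Z^1.
  monomial 3·x^0·y^2 ↦ 3·X^0·Y^2·Z^0.
  monomial 3·x^0·y^1 ↦ 3·X^0·Y^1·Z^1.
  monomial 1·x^0·y^0 ↦ 1·X^0·Y^0·Z^2.
Collecting: F(X, Y, Z) = -X**2 + 3*X*Y + X*Z + 3*Y**2 + 3*Y*Z + Z**2.


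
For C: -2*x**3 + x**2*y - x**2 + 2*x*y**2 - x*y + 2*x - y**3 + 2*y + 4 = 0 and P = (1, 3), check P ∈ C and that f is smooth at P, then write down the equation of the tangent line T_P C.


Tangent line at P: 15*x - 13*y + 24 = 0.

Step 1: f(1, 3) = 0, so P lies on C.
Step 2: partial derivatives
  f_x(x, y) = -6*x**2 + 2*x*y - 2*x + 2*y**2 - y + 2, f_y(x, y) = x**2 + 4*x*y - x - 3*y**2 + 2.
  f_x(P) = 15, f_y(P) = -13 (gradient nonzero, so P is smooth).
Step 3: tangent line at P: 15·(x − 1) + -13·(y − 3) = 0.
Expanding: 15*x - 13*y + 24 = 0.


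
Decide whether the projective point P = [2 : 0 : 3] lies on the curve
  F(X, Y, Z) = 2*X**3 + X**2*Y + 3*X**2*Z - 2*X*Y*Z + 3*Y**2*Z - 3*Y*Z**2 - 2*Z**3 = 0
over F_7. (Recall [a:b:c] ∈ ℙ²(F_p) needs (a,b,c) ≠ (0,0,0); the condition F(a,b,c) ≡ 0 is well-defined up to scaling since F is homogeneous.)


F(2,0,3) ≡ 5 (mod 7); P is NOT on the curve.

Evaluate F(2, 0, 3) term-by-term (mod 7).
  2*X**3 ↦ 2·8·1·1 = 16
  X**2*Y ↦ 1·4·0·1 = 0
  3*X**2*Z ↦ 3·4·1·3 = 36
  -2*X*Y*Z ↦ -2·2·0·3 = 0
  3*Y**2*Z ↦ 3·1·0·3 = 0
  -3*Y*Z**2 ↦ -3·1·0·9 = 0
  -2*Z**3 ↦ -2·1·1·27 = -54
Sum: F(2, 0, 3) = (16) + (0) + (36) + (0) + (0) + (0) + (-54) = -2.
Reducing mod 7: -2 ≡ 5 (mod 7).
Since F(a, b, c) ≡ 5 ≠ 0 (mod 7), P does NOT lie on the curve.


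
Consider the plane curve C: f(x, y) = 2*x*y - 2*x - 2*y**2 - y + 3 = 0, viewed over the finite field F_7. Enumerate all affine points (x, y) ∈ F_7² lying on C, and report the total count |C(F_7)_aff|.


Affine F_7-points: {(0, 1), (0, 2), (1, 1), (1, 3), (2, 1), (2, 4), (3, 1), (3, 5), (4, 1), (4, 6), (5, 0), (5, 1), (6, 1)}; count = 13.

For each of the 49 pairs (x, y) ∈ F_7², evaluate f(x, y) mod 7. Record the zeros.
  x = 0: [0↦3, 1↦0, 2↦0, 3↦3, 4↦2, 5↦4, 6↦2]  zeros at y ∈ {1, 2}
  x = 1: [0↦1, 1↦0, 2↦2, 3↦0, 4↦1, 5↦5, 6↦5]  zeros at y ∈ {1, 3}
  x = 2: [0↦6, 1↦0, 2↦4, 3↦4, 4↦0, 5↦6, 6↦1]  zeros at y ∈ {1, 4}
  x = 3: [0↦4, 1↦0, 2↦6, 3↦1, 4↦6, 5↦0, 6↦4]  zeros at y ∈ {1, 5}
  x = 4: [0↦2, 1↦0, 2↦1, 3↦5, 4↦5, 5↦1, 6↦0]  zeros at y ∈ {1, 6}
  x = 5: [0↦0, 1↦0, 2↦3, 3↦2, 4↦4, 5↦2, 6↦3]  zeros at y ∈ {0, 1}
  x = 6: [0↦5, 1↦0, 2↦5, 3↦6, 4↦3, 5↦3, 6↦6]  zeros at y ∈ {1}
Collecting zeros: affine points = {(0, 1), (0, 2), (1, 1), (1, 3), (2, 1), (2, 4), (3, 1), (3, 5), (4, 1), (4, 6), (5, 0), (5, 1), (6, 1)}.
Total count |C(F_7)_aff| = 13.


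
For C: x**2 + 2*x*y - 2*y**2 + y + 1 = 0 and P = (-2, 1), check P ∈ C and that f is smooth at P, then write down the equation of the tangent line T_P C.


Tangent line at P: -2*x - 7*y + 3 = 0.

Step 1: f(-2, 1) = 0, so P lies on C.
Step 2: partial derivatives
  f_x(x, y) = 2*x + 2*y, f_y(x, y) = 2*x - 4*y + 1.
  f_x(P) = -2, f_y(P) = -7 (gradient nonzero, so P is smooth).
Step 3: tangent line at P: -2·(x − -2) + -7·(y − 1) = 0.
Expanding: -2*x - 7*y + 3 = 0.


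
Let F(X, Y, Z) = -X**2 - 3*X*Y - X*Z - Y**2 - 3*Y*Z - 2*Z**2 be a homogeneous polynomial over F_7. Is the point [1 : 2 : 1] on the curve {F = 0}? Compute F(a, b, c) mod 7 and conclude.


F(1,2,1) ≡ 1 (mod 7); P is NOT on the curve.

Evaluate F(1, 2, 1) term-by-term (mod 7).
  -X**2 ↦ -1·1·1·1 = -1
  -3*X*Y ↦ -3·1·2·1 = -6
  -X*Z ↦ -1·1·1·1 = -1
  -Y**2 ↦ -1·1·4·1 = -4
  -3*Y*Z ↦ -3·1·2·1 = -6
  -2*Z**2 ↦ -2·1·1·1 = -2
Sum: F(1, 2, 1) = (-1) + (-6) + (-1) + (-4) + (-6) + (-2) = -20.
Reducing mod 7: -20 ≡ 1 (mod 7).
Since F(a, b, c) ≡ 1 ≠ 0 (mod 7), P does NOT lie on the curve.


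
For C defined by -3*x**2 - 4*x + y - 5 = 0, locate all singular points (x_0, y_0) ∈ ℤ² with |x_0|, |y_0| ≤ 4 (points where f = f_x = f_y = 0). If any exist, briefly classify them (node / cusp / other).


No singular points in the scanned grid; C is smooth there.

Compute partial derivatives:
  f_x = -6*x - 4.
  f_y = 1.
f_y = 1 is a nonzero constant, so f_y never vanishes: no point (x, y) can satisfy f = f_x = f_y = 0. In particular no (x, y) ∈ {−4, ..., 4}² is singular; the curve is smooth.


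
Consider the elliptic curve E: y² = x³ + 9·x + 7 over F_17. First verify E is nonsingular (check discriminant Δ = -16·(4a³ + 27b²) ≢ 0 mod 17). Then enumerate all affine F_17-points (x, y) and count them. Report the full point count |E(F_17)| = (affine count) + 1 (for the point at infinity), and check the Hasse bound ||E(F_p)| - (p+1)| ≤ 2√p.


Affine points = {(1, 0), (2, 4), (2, 13), (8, 8), (8, 9), (9, 1), (9, 16), (10, 3), (10, 14), (11, 3), (11, 14), (13, 3), (13, 14), (14, 2), (14, 15), (15, 7), (15, 10)}; affine count = 17; |E(F_17)| = 18.

Discriminant check: Δ ∝ 4a³ + 27b² = 4·9³ + 27·7² = 4·729 + 27·49 ≡ 6 (mod 17). Nonzero ⇒ E is nonsingular.
For each x ∈ F_17, compute rhs = x³ + 9·x + 7 mod 17, then count y ∈ F_17 with y² ≡ rhs.
  x = 0: rhs = 7, matching y values: none (0 points).
  x = 1: rhs = 0, matching y values: 0 (1 points).
  x = 2: rhs = 16, matching y values: 4, 13 (2 points).
  x = 3: rhs = 10, matching y values: none (0 points).
  x = 4: rhs = 5, matching y values: none (0 points).
  x = 5: rhs = 7, matching y values: none (0 points).
  x = 6: rhs = 5, matching y values: none (0 points).
  x = 7: rhs = 5, matching y values: none (0 points).
  x = 8: rhs = 13, matching y values: 8, 9 (2 points).
  x = 9: rhs = 1, matching y values: 1, 16 (2 points).
  x = 10: rhs = 9, matching y values: 3, 14 (2 points).
  x = 11: rhs = 9, matching y values: 3, 14 (2 points).
  x = 12: rhs = 7, matching y values: none (0 points).
  x = 13: rhs = 9, matching y values: 3, 14 (2 points).
  x = 14: rhs = 4, matching y values: 2, 15 (2 points).
  x = 15: rhs = 15, matching y values: 7, 10 (2 points).
  x = 16: rhs = 14, matching y values: none (0 points).
Total affine count: 17.
Full point count |E(F_17)| = 17 + 1 = 18.
Hasse bound: |18 − (17+1)| = |0| = 0 ≤ 2√17 ≈ 8.2462 ✓.


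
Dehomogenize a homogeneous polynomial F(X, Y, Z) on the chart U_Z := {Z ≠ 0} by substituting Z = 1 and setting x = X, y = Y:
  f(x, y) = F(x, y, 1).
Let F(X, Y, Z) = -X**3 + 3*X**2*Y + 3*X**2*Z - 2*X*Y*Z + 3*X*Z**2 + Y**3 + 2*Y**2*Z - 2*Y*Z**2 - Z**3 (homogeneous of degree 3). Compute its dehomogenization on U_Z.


f(x, y) = -x**3 + 3*x**2*y + 3*x**2 - 2*x*y + 3*x + y**3 + 2*y**2 - 2*y - 1

On U_Z we set Z = 1. Each monomial c·X^i·Y^j·Z^k in F becomes c·x^i·y^j·1^k = c·x^i·y^j.
Substituting Z = 1: F(X, Y, 1) = -x**3 + 3*x**2*y + 3*x**2 - 2*x*y + 3*x + y**3 + 2*y**2 - 2*y - 1.
Note: deg(f) ≤ deg(F) = 3; strict inequality happens when F is divisible by Z (lost terms).


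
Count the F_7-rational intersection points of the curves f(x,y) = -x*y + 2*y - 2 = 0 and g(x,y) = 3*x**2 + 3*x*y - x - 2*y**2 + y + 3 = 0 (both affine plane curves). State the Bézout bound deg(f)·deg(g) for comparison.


Common zeros: {(5, 4)}; count = 1; Bézout bound = 4.

deg(f) = 2, deg(g) = 2, so Bézout bound = 4.
Scan x ∈ F_7. For each x, list the y ∈ F_7 with f(x, y) ≡ 0 and those with g(x, y) ≡ 0 (mod 7); the common zeros in that column are the intersection.
  x = 0: f ≡ 0 at y ∈ {1}; g ≡ 0 at y ∈ {5, 6}; common: ∅.
  x = 1: f ≡ 0 at y ∈ {2}; g ≡ 0 at y ∈ {1}; common: ∅.
  x = 2: f ≡ 0 at y ∈ ∅; g ≡ 0 at y ∈ ∅; common: ∅.
  x = 3: f ≡ 0 at y ∈ {5}; g ≡ 0 at y ∈ {1, 4}; common: ∅.
  x = 4: f ≡ 0 at y ∈ {6}; g ≡ 0 at y ∈ ∅; common: ∅.
  x = 5: f ≡ 0 at y ∈ {4}; g ≡ 0 at y ∈ {4}; common: {4}.
  x = 6: f ≡ 0 at y ∈ {3}; g ≡ 0 at y ∈ {0, 6}; common: ∅.
Collecting: common zeros = {(5, 4)}, so the count is 1.
Comparison with the Bézout bound: 1 ≤ 4 = deg(f)·deg(g), as expected for curves with no common component (the affine F_7-count falls short of the bound because intersections may lie at infinity, over extension fields, or carry multiplicity).


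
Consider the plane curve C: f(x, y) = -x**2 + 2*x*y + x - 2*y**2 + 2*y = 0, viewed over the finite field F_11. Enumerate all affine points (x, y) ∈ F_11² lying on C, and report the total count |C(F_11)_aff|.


Affine F_11-points: {(0, 0), (0, 1), (1, 0), (1, 2), (2, 5), (2, 9), (3, 1), (3, 3), (4, 2), (4, 3), (6, 9), (9, 5)}; count = 12.

For each of the 121 pairs (x, y) ∈ F_11², evaluate f(x, y) mod 11. Record the zeros.
  x = 0: [0↦0, 1↦0, 2↦7, 3↦10, 4↦9, 5↦4, 6↦6, 7↦4, 8↦9, 9↦10, 10↦7]  zeros at y ∈ {0, 1}
  x = 1: [0↦0, 1↦2, 2↦0, 3↦5, 4↦6, 5↦3, 6↦7, 7↦7, 8↦3, 9↦6, 10↦5]  zeros at y ∈ {0, 2}
  x = 2: [0↦9, 1↦2, 2↦2, 3↦9, 4↦1, 5↦0, 6↦6, 7↦8, 8↦6, 9↦0, 10↦1]  zeros at y ∈ {5, 9}
  x = 3: [0↦5, 1↦0, 2↦2, 3↦0, 4↦5, 5↦6, 6↦3, 7↦7, 8↦7, 9↦3, 10↦6]  zeros at y ∈ {1, 3}
  x = 4: [0↦10, 1↦7, 2↦0, 3↦0, 4↦7, 5↦10, 6↦9, 7↦4, 8↦6, 9↦4, 10↦9]  zeros at y ∈ {2, 3}
  x = 5: [0↦2, 1↦1, 2↦7, 3↦9, 4↦7, 5↦1, 6↦2, 7↦10, 8↦3, 9↦3, 10↦10]  zeros at y ∈ ∅
  x = 6: [0↦3, 1↦4, 2↦1, 3↦5, 4↦5, 5↦1, 6↦4, 7↦3, 8↦9, 9↦0, 10↦9]  zeros at y ∈ {9}
  x = 7: [0↦2, 1↦5, 2↦4, 3↦10, 4↦1, 5↦10, 6↦4, 7↦5, 8↦2, 9↦6, 10↦6]  zeros at y ∈ ∅
  x = 8: [0↦10, 1↦4, 2↦5, 3↦2, 4↦6, 5↦6, 6↦2, 7↦5, 8↦4, 9↦10, 10↦1]  zeros at y ∈ ∅
  x = 9: [0↦5, 1↦1, 2↦4, 3↦3, 4↦9, 5↦0, 6↦9, 7↦3, 8↦4, 9↦1, 10↦5]  zeros at y ∈ {5}
  x = 10: [0↦9, 1↦7, 2↦1, 3↦2, 4↦10, 5↦3, 6↦3, 7↦10, 8↦2, 9↦1, 10↦7]  zeros at y ∈ ∅
Collecting zeros: affine points = {(0, 0), (0, 1), (1, 0), (1, 2), (2, 5), (2, 9), (3, 1), (3, 3), (4, 2), (4, 3), (6, 9), (9, 5)}.
Total count |C(F_11)_aff| = 12.


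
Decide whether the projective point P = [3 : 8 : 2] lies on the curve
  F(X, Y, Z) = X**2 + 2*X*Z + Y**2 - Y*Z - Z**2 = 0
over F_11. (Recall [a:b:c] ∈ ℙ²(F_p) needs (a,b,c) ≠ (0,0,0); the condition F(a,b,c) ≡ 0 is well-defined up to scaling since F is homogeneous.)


F(3,8,2) ≡ 10 (mod 11); P is NOT on the curve.

Evaluate F(3, 8, 2) term-by-term (mod 11).
  X**2 ↦ 1·9·1·1 = 9
  2*X*Z ↦ 2·3·1·2 = 12
  Y**2 ↦ 1·1·64·1 = 64
  -Y*Z ↦ -1·1·8·2 = -16
  -Z**2 ↦ -1·1·1·4 = -4
Sum: F(3, 8, 2) = (9) + (12) + (64) + (-16) + (-4) = 65.
Reducing mod 11: 65 ≡ 10 (mod 11).
Since F(a, b, c) ≡ 10 ≠ 0 (mod 11), P does NOT lie on the curve.


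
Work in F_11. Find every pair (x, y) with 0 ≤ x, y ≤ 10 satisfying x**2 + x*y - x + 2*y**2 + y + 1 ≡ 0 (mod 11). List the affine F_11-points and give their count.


Affine F_11-points: {(0, 2), (0, 3), (3, 4), (3, 5), (4, 5), (4, 9), (5, 4), (9, 3), (10, 2), (10, 9)}; count = 10.

For each of the 121 pairs (x, y) ∈ F_11², evaluate f(x, y) mod 11. Record the zeros.
  x = 0: [0↦1, 1↦4, 2↦0, 3↦0, 4↦4, 5↦1, 6↦2, 7↦7, 8↦5, 9↦7, 10↦2]  zeros at y ∈ {2, 3}
  x = 1: [0↦1, 1↦5, 2↦2, 3↦3, 4↦8, 5↦6, 6↦8, 7↦3, 8↦2, 9↦5, 10↦1]  zeros at y ∈ ∅
  x = 2: [0↦3, 1↦8, 2↦6, 3↦8, 4↦3, 5↦2, 6↦5, 7↦1, 8↦1, 9↦5, 10↦2]  zeros at y ∈ ∅
  x = 3: [0↦7, 1↦2, 2↦1, 3↦4, 4↦0, 5↦0, 6↦4, 7↦1, 8↦2, 9↦7, 10↦5]  zeros at y ∈ {4, 5}
  x = 4: [0↦2, 1↦9, 2↦9, 3↦2, 4↦10, 5↦0, 6↦5, 7↦3, 8↦5, 9↦0, 10↦10]  zeros at y ∈ {5, 9}
  x = 5: [0↦10, 1↦7, 2↦8, 3↦2, 4↦0, 5↦2, 6↦8, 7↦7, 8↦10, 9↦6, 10↦6]  zeros at y ∈ {4}
  x = 6: [0↦9, 1↦7, 2↦9, 3↦4, 4↦3, 5↦6, 6↦2, 7↦2, 8↦6, 9↦3, 10↦4]  zeros at y ∈ ∅
  x = 7: [0↦10, 1↦9, 2↦1, 3↦8, 4↦8, 5↦1, 6↦9, 7↦10, 8↦4, 9↦2, 10↦4]  zeros at y ∈ ∅
  x = 8: [0↦2, 1↦2, 2↦6, 3↦3, 4↦4, 5↦9, 6↦7, 7↦9, 8↦4, 9↦3, 10↦6]  zeros at y ∈ ∅
  x = 9: [0↦7, 1↦8, 2↦2, 3↦0, 4↦2, 5↦8, 6↦7, 7↦10, 8↦6, 9↦6, 10↦10]  zeros at y ∈ {3}
  x = 10: [0↦3, 1↦5, 2↦0, 3↦10, 4↦2, 5↦9, 6↦9, 7↦2, 8↦10, 9↦0, 10↦5]  zeros at y ∈ {2, 9}
Collecting zeros: affine points = {(0, 2), (0, 3), (3, 4), (3, 5), (4, 5), (4, 9), (5, 4), (9, 3), (10, 2), (10, 9)}.
Total count |C(F_11)_aff| = 10.


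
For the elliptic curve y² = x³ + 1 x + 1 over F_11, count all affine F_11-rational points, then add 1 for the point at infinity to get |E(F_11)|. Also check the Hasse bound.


Affine points = {(0, 1), (0, 10), (1, 5), (1, 6), (2, 0), (3, 3), (3, 8), (4, 5), (4, 6), (6, 5), (6, 6), (8, 2), (8, 9)}; affine count = 13; |E(F_11)| = 14.

Discriminant check: Δ ∝ 4a³ + 27b² = 4·1³ + 27·1² = 4·1 + 27·1 ≡ 9 (mod 11). Nonzero ⇒ E is nonsingular.
For each x ∈ F_11, compute rhs = x³ + 1·x + 1 mod 11, then count y ∈ F_11 with y² ≡ rhs.
  x = 0: rhs = 1, matching y values: 1, 10 (2 points).
  x = 1: rhs = 3, matching y values: 5, 6 (2 points).
  x = 2: rhs = 0, matching y values: 0 (1 points).
  x = 3: rhs = 9, matching y values: 3, 8 (2 points).
  x = 4: rhs = 3, matching y values: 5, 6 (2 points).
  x = 5: rhs = 10, matching y values: none (0 points).
  x = 6: rhs = 3, matching y values: 5, 6 (2 points).
  x = 7: rhs = 10, matching y values: none (0 points).
  x = 8: rhs = 4, matching y values: 2, 9 (2 points).
  x = 9: rhs = 2, matching y values: none (0 points).
  x = 10: rhs = 10, matching y values: none (0 points).
Total affine count: 13.
Full point count |E(F_11)| = 13 + 1 = 14.
Hasse bound: |14 − (11+1)| = |2| = 2 ≤ 2√11 ≈ 6.6332 ✓.


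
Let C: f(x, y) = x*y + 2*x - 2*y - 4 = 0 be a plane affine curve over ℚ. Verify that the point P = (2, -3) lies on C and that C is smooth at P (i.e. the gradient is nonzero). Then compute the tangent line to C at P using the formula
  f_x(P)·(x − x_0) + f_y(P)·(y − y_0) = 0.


Tangent line at P: 2 - x = 0.

Step 1: f(2, -3) = 0, so P lies on C.
Step 2: partial derivatives
  f_x(x, y) = y + 2, f_y(x, y) = x - 2.
  f_x(P) = -1, f_y(P) = 0 (gradient nonzero, so P is smooth).
Step 3: tangent line at P: -1·(x − 2) + 0·(y − -3) = 0.
Expanding: 2 - x = 0.


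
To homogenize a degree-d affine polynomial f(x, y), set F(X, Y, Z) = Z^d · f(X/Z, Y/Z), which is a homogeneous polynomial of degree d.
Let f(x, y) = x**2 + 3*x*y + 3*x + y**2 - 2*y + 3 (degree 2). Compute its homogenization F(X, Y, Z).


F(X, Y, Z) = X**2 + 3*X*Y + 3*X*Z + Y**2 - 2*Y*Z + 3*Z**2

deg(f) = 2.
Substitute x = X/Z, y = Y/Z into f, then multiply by Z^2.
  monomial 1·x^2·y^0 ↦ 1·X^2·Y^0·Z^0.
  monomial 3·x^1·y^1 ↦ 3·X^1·Y^1·Z^0.
  monomial 3·x^1·y^0 ↦ 3·X^1·Y^0·Z^1.
  monomial 1·x^0·y^2 ↦ 1·X^0·Y^2·Z^0.
  monomial -2·x^0·y^1 ↦ -2·X^0·Y^1·Z^1.
  monomial 3·x^0·y^0 ↦ 3·X^0·Y^0·Z^2.
Collecting: F(X, Y, Z) = X**2 + 3*X*Y + 3*X*Z + Y**2 - 2*Y*Z + 3*Z**2.


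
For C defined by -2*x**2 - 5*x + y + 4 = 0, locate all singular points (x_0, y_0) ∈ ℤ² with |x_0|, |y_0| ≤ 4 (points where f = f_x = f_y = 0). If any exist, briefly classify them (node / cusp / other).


No singular points in the scanned grid; C is smooth there.

Compute partial derivatives:
  f_x = -4*x - 5.
  f_y = 1.
f_y = 1 is a nonzero constant, so f_y never vanishes: no point (x, y) can satisfy f = f_x = f_y = 0. In particular no (x, y) ∈ {−4, ..., 4}² is singular; the curve is smooth.


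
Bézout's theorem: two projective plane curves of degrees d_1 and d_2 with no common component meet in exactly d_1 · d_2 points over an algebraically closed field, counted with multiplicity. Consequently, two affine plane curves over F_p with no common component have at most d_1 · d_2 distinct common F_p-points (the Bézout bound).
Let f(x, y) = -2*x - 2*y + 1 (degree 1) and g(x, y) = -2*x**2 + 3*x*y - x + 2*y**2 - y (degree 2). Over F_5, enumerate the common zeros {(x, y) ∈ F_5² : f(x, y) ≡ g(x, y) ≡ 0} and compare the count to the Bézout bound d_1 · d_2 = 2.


Common zeros: {(0, 3), (4, 4)}; count = 2; Bézout bound = 2.

deg(f) = 1, deg(g) = 2, so Bézout bound = 2.
Scan x ∈ F_5. For each x, list the y ∈ F_5 with f(x, y) ≡ 0 and those with g(x, y) ≡ 0 (mod 5); the common zeros in that column are the intersection.
  x = 0: f ≡ 0 at y ∈ {3}; g ≡ 0 at y ∈ {0, 3}; common: {3}.
  x = 1: f ≡ 0 at y ∈ {2}; g ≡ 0 at y ∈ ∅; common: ∅.
  x = 2: f ≡ 0 at y ∈ {1}; g ≡ 0 at y ∈ {0}; common: ∅.
  x = 3: f ≡ 0 at y ∈ {0}; g ≡ 0 at y ∈ ∅; common: ∅.
  x = 4: f ≡ 0 at y ∈ {4}; g ≡ 0 at y ∈ {3, 4}; common: {4}.
Collecting: common zeros = {(0, 3), (4, 4)}, so the count is 2.
Comparison with the Bézout bound: 2 ≤ 2 = deg(f)·deg(g), as expected for curves with no common component (the bound is attained).


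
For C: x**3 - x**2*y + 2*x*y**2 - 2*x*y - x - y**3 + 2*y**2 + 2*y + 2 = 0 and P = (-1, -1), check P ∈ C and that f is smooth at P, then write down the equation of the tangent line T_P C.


Tangent line at P: 4*x + 4 = 0.

Step 1: f(-1, -1) = 0, so P lies on C.
Step 2: partial derivatives
  f_x(x, y) = 3*x**2 - 2*x*y + 2*y**2 - 2*y - 1, f_y(x, y) = -x**2 + 4*x*y - 2*x - 3*y**2 + 4*y + 2.
  f_x(P) = 4, f_y(P) = 0 (gradient nonzero, so P is smooth).
Step 3: tangent line at P: 4·(x − -1) + 0·(y − -1) = 0.
Expanding: 4*x + 4 = 0.


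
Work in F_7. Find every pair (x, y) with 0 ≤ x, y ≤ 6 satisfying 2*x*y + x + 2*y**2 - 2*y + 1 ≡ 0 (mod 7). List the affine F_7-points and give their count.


Affine F_7-points: {(2, 1), (2, 5), (5, 4), (5, 6), (6, 0), (6, 2)}; count = 6.

For each of the 49 pairs (x, y) ∈ F_7², evaluate f(x, y) mod 7. Record the zeros.
  x = 0: [0↦1, 1↦1, 2↦5, 3↦6, 4↦4, 5↦6, 6↦5]  zeros at y ∈ ∅
  x = 1: [0↦2, 1↦4, 2↦3, 3↦6, 4↦6, 5↦3, 6↦4]  zeros at y ∈ ∅
  x = 2: [0↦3, 1↦0, 2↦1, 3↦6, 4↦1, 5↦0, 6↦3]  zeros at y ∈ {1, 5}
  x = 3: [0↦4, 1↦3, 2↦6, 3↦6, 4↦3, 5↦4, 6↦2]  zeros at y ∈ ∅
  x = 4: [0↦5, 1↦6, 2↦4, 3↦6, 4↦5, 5↦1, 6↦1]  zeros at y ∈ ∅
  x = 5: [0↦6, 1↦2, 2↦2, 3↦6, 4↦0, 5↦5, 6↦0]  zeros at y ∈ {4, 6}
  x = 6: [0↦0, 1↦5, 2↦0, 3↦6, 4↦2, 5↦2, 6↦6]  zeros at y ∈ {0, 2}
Collecting zeros: affine points = {(2, 1), (2, 5), (5, 4), (5, 6), (6, 0), (6, 2)}.
Total count |C(F_7)_aff| = 6.


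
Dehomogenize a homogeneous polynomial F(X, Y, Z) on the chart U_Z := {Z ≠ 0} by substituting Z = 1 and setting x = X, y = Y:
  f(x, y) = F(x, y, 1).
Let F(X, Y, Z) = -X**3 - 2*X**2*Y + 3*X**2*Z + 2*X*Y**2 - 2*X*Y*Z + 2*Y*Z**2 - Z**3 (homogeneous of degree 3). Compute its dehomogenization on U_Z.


f(x, y) = -x**3 - 2*x**2*y + 3*x**2 + 2*x*y**2 - 2*x*y + 2*y - 1

On U_Z we set Z = 1. Each monomial c·X^i·Y^j·Z^k in F becomes c·x^i·y^j·1^k = c·x^i·y^j.
Substituting Z = 1: F(X, Y, 1) = -x**3 - 2*x**2*y + 3*x**2 + 2*x*y**2 - 2*x*y + 2*y - 1.
Note: deg(f) ≤ deg(F) = 3; strict inequality happens when F is divisible by Z (lost terms).


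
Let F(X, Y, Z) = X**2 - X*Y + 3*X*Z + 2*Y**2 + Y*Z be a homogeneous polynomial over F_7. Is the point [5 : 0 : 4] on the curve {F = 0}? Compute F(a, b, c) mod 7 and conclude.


F(5,0,4) ≡ 1 (mod 7); P is NOT on the curve.

Evaluate F(5, 0, 4) term-by-term (mod 7).
  X**2 ↦ 1·25·1·1 = 25
  -X*Y ↦ -1·5·0·1 = 0
  3*X*Z ↦ 3·5·1·4 = 60
  2*Y**2 ↦ 2·1·0·1 = 0
  Y*Z ↦ 1·1·0·4 = 0
Sum: F(5, 0, 4) = (25) + (0) + (60) + (0) + (0) = 85.
Reducing mod 7: 85 ≡ 1 (mod 7).
Since F(a, b, c) ≡ 1 ≠ 0 (mod 7), P does NOT lie on the curve.


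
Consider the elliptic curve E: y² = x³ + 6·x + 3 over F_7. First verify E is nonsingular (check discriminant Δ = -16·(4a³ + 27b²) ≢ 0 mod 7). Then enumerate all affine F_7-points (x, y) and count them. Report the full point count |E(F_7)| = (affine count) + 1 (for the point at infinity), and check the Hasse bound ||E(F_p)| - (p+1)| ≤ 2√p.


Affine points = {(2, 3), (2, 4), (4, 0), (5, 2), (5, 5)}; affine count = 5; |E(F_7)| = 6.

Discriminant check: Δ ∝ 4a³ + 27b² = 4·6³ + 27·3² = 4·216 + 27·9 ≡ 1 (mod 7). Nonzero ⇒ E is nonsingular.
For each x ∈ F_7, compute rhs = x³ + 6·x + 3 mod 7, then count y ∈ F_7 with y² ≡ rhs.
  x = 0: rhs = 3, matching y values: none (0 points).
  x = 1: rhs = 3, matching y values: none (0 points).
  x = 2: rhs = 2, matching y values: 3, 4 (2 points).
  x = 3: rhs = 6, matching y values: none (0 points).
  x = 4: rhs = 0, matching y values: 0 (1 points).
  x = 5: rhs = 4, matching y values: 2, 5 (2 points).
  x = 6: rhs = 3, matching y values: none (0 points).
Total affine count: 5.
Full point count |E(F_7)| = 5 + 1 = 6.
Hasse bound: |6 − (7+1)| = |-2| = 2 ≤ 2√7 ≈ 5.2915 ✓.


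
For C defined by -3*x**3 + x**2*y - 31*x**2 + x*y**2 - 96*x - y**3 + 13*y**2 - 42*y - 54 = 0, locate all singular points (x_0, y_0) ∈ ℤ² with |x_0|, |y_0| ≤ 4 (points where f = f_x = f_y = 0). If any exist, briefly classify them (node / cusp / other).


Singular points: {(-3, 3)}; classification: node.

Compute partial derivatives:
  f_x = -9*x**2 + 2*x*y - 62*x + y**2 - 96.
  f_y = x**2 + 2*x*y - 3*y**2 + 26*y - 42.
Scan x_0 ∈ {−4, ..., 4}. For each x_0, f_y(x_0, y) is a polynomial in y; find its integer roots y ∈ {−4, ..., 4}, then test f_x and f at those candidates.
  x = -4: f_y(-4, y) = -3*y**2 + 18*y - 26; no integer root y with |y| ≤ 4.
  x = -3: f_y(-3, y) = -3*y**2 + 20*y - 33; vanishes at y ∈ {3}. (-3, 3): f_x = 0, f = 0 — SINGULAR.
  x = -2: f_y(-2, y) = -3*y**2 + 22*y - 38; no integer root y with |y| ≤ 4.
  x = -1: f_y(-1, y) = -3*y**2 + 24*y - 41; no integer root y with |y| ≤ 4.
  x = 0: f_y(0, y) = -3*y**2 + 26*y - 42; no integer root y with |y| ≤ 4.
  x = 1: f_y(1, y) = -3*y**2 + 28*y - 41; no integer root y with |y| ≤ 4.
  x = 2: f_y(2, y) = -3*y**2 + 30*y - 38; no integer root y with |y| ≤ 4.
  x = 3: f_y(3, y) = -3*y**2 + 32*y - 33; no integer root y with |y| ≤ 4.
  x = 4: f_y(4, y) = -3*y**2 + 34*y - 26; no integer root y with |y| ≤ 4.
Only singular point on the grid: (-3, 3).
Classify: substitute x = -3 + u, y = 3 + v and expand: f = -3*u**3 + u**2*v - u**2 + u*v**2 - v**3 + v**2.
No constant or linear terms (consistent with a singular point). Quadratic part: -u**2 + v**2. Cubic part: -3*u**3 + u**2*v + u*v**2 - v**3.
The quadratic part v**2 - u**2 = (v − u)(v + u) splits into two distinct linear factors, so there are two distinct tangent lines y − 3 = ±(x − -3) — this is a node (ordinary double point).
Classification: node.
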